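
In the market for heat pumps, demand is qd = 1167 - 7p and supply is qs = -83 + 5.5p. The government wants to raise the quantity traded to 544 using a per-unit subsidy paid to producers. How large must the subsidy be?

At q = 544, invert demand for the buyer price: pb = (1167 − 544)/7 = 89; invert supply for the seller price: ps = (544 − (-83))/5.5 = 114.
The subsidy must fill the gap: s = ps − pb = 114 − 89 = 25.

Required subsidy s = 25 per unit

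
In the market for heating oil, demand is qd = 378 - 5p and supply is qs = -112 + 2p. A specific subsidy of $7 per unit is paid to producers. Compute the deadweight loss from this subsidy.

Pre-subsidy: 378 - 5p = -112 + 2p gives p* = 70, q* = 28.
With the subsidy, sellers receive ps = pb + 7 for each unit, where pb is the price buyers pay.
Supply in terms of pb becomes qs = -112 + 2(pb + 7) = -98 + 2pb. Setting this equal to demand: 378 - 5pb = -98 + 2pb, so pb = 68.
Sellers receive ps = 68 + 7 = 75; q' = 378 − 5·68 = 38.
The subsidy expands output by 38 − 28 = 10 past the efficient level; on those units the gap between marginal cost and willingness to pay runs from 0 up to 7.
DWL = ½ × 7 × 10 = 35.

Deadweight loss = $35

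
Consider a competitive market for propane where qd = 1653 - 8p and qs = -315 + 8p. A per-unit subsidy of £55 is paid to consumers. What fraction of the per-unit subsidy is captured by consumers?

Consumer share = 0.5

Pre-subsidy: 1653 - 8p = -315 + 8p gives p* = 123, q* = 669.
With the rebate, buyers effectively pay pb = ps − 55, where ps is the price sellers receive.
Demand in terms of ps becomes qd = 1653 − 8(ps − 55) = 2093 - 8ps. Setting this equal to supply: 2093 - 8ps = -315 + 8ps, so ps = 150.5.
Buyers pay pb = 150.5 − 55 = 95.5; q' = -315 + 8·150.5 = 889.
Buyers' price falls by p* − pb = 123 − 95.5 = 27.5; sellers' price rises by ps − p* = 150.5 − 123 = 27.5.
So consumers capture 27.5/55 = 0.5 of each unit of subsidy.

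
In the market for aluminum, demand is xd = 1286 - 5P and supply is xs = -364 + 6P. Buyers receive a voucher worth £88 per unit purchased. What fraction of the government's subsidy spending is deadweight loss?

DWL / government spending = 15/97

Pre-subsidy: 1286 - 5P = -364 + 6P gives P* = 150, x* = 536.
With the rebate, buyers effectively pay Pb = Ps − 88, where Ps is the price sellers receive.
Demand in terms of Ps becomes xd = 1286 − 5(Ps − 88) = 1726 - 5Ps. Setting this equal to supply: 1726 - 5Ps = -364 + 6Ps, so Ps = 190.
Buyers pay Pb = 190 − 88 = 102; x' = -364 + 6·190 = 776.
ΔCS = ½(536 + 776)(150 − 102) = 31488; ΔPS = ½(536 + 776)(190 − 150) = 26240.
Government spending = 88 × 776 = 68288.
DWL = ½ × 88 × (776 − 536) = 10560; fraction = 10560 / 68288 = 15/97.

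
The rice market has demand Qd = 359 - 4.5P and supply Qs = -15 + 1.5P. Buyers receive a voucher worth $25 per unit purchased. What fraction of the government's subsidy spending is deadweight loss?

DWL / government spending = 225/1706

Pre-subsidy: 359 - 4.5P = -15 + 1.5P gives P* = 187/3, Q* = 78.5.
With the rebate, buyers effectively pay Pb = Ps − 25, where Ps is the price sellers receive.
Demand in terms of Ps becomes Qd = 359 − 4.5(Ps − 25) = 471.5 - 4.5Ps. Setting this equal to supply: 471.5 - 4.5Ps = -15 + 1.5Ps, so Ps = 973/12.
Buyers pay Pb = 973/12 − 25 = 673/12; Q' = -15 + 1.5·(973/12) = 106.625.
ΔCS = ½(78.5 + 106.625)(187/3 − 673/12) = 578.515625; ΔPS = ½(78.5 + 106.625)(973/12 − 187/3) = 1735.546875.
Government spending = 25 × 106.625 = 2665.625.
DWL = ½ × 25 × (106.625 − 78.5) = 351.5625; fraction = 351.5625 / 2665.625 = 225/1706.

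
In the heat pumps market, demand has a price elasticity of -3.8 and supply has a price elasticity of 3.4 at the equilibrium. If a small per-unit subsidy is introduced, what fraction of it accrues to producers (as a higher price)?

Producer share = 19/36

For a small subsidy around the equilibrium, the benefit split depends on the relative slopes, which at a point are proportional to the elasticities.
Buyer share = εs/(εs + |εd|) = 3.4/(3.4 + 3.8) = 17/36; seller share = |εd|/(εs + |εd|) = 19/36.
So producers capture 19/36 of the subsidy.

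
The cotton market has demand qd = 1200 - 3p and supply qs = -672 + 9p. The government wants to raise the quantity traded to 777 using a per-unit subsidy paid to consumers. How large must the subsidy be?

At q = 777, invert demand for the buyer price: pb = (1200 − 777)/3 = 141; invert supply for the seller price: ps = (777 − (-672))/9 = 161.
The subsidy must fill the gap: s = ps − pb = 161 − 141 = 20.

Required subsidy s = 20 per unit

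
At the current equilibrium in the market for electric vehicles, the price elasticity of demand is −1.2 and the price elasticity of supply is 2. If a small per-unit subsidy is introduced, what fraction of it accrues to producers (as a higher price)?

Producer share = 0.375

For a small subsidy around the equilibrium, the benefit split depends on the relative slopes, which at a point are proportional to the elasticities.
Buyer share = εs/(εs + |εd|) = 2/(2 + 1.2) = 0.625; seller share = |εd|/(εs + |εd|) = 0.375.
So producers capture 0.375 of the subsidy.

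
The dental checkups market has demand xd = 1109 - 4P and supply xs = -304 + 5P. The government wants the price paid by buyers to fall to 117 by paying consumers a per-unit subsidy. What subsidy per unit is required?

Required subsidy s = 72 per unit

At a buyer price of 117, quantity demanded is 1109 − 4·117 = 641.
Sellers supply 641 only when they receive Ps with -304 + 5·Ps = 641, i.e. Ps = 189.
s = Ps − Pb = 189 − 117 = 72.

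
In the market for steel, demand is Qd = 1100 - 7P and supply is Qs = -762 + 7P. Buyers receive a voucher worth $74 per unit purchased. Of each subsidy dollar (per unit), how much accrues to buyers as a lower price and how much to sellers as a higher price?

Buyers gain $37 per unit; sellers gain $37 per unit

Pre-subsidy: 1100 - 7P = -762 + 7P gives P* = 133, Q* = 169.
With the rebate, buyers effectively pay Pb = Ps − 74, where Ps is the price sellers receive.
Demand in terms of Ps becomes Qd = 1100 − 7(Ps − 74) = 1618 - 7Ps. Setting this equal to supply: 1618 - 7Ps = -762 + 7Ps, so Ps = 170.
Buyers pay Pb = 170 − 74 = 96; Q' = -762 + 7·170 = 428.
Buyers' price falls by P* − Pb = 133 − 96 = 37; sellers' price rises by Ps − P* = 170 − 133 = 37.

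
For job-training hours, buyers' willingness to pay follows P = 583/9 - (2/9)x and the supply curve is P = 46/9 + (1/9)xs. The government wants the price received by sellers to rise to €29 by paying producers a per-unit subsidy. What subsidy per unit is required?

At a seller price of 29, quantity supplied is -46 + 9·29 = 215.
Buyers absorb 215 only when they pay Pb = 583/9 − (2/9)·215 = 17.
s = Ps − Pb = 29 − 17 = 12.

Required subsidy s = €12 per unit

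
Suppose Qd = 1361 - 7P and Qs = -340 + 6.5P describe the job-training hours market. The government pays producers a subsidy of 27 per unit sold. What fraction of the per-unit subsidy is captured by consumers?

Consumer share = 13/27

Pre-subsidy: 1361 - 7P = -340 + 6.5P gives P* = 126, Q* = 479.
With the subsidy, sellers receive Ps = Pb + 27 for each unit, where Pb is the price buyers pay.
Supply in terms of Pb becomes Qs = -340 + 6.5(Pb + 27) = -164.5 + 6.5Pb. Setting this equal to demand: 1361 - 7Pb = -164.5 + 6.5Pb, so Pb = 113.
Sellers receive Ps = 113 + 27 = 140; Q' = 1361 − 7·113 = 570.
Buyers' price falls by P* − Pb = 126 − 113 = 13; sellers' price rises by Ps − P* = 140 − 126 = 14.
So consumers capture 13/27 = 13/27 of each unit of subsidy.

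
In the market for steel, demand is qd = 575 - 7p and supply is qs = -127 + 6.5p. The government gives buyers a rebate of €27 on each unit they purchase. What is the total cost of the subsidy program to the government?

Pre-subsidy: 575 - 7p = -127 + 6.5p gives p* = 52, q* = 211.
With the rebate, buyers effectively pay pb = ps − 27, where ps is the price sellers receive.
Demand in terms of ps becomes qd = 575 − 7(ps − 27) = 764 - 7ps. Setting this equal to supply: 764 - 7ps = -127 + 6.5ps, so ps = 66.
Buyers pay pb = 66 − 27 = 39; q' = -127 + 6.5·66 = 302.
Government outlay = subsidy × quantity = 27 × 302 = 8154.

Government cost = €8154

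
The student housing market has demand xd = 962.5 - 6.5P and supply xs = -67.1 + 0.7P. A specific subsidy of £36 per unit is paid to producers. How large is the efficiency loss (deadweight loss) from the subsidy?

Pre-subsidy: 962.5 - 6.5P = -67.1 + 0.7P gives P* = 143, x* = 33.
With the subsidy, sellers receive Ps = Pb + 36 for each unit, where Pb is the price buyers pay.
Supply in terms of Pb becomes xs = -67.1 + 0.7(Pb + 36) = -41.9 + 0.7Pb. Setting this equal to demand: 962.5 - 6.5Pb = -41.9 + 0.7Pb, so Pb = 139.5.
Sellers receive Ps = 139.5 + 36 = 175.5; x' = 962.5 − 6.5·139.5 = 55.75.
The subsidy expands output by 55.75 − 33 = 22.75 past the efficient level; on those units the gap between marginal cost and willingness to pay runs from 0 up to 36.
DWL = ½ × 36 × 22.75 = 409.5.

Deadweight loss = £409.5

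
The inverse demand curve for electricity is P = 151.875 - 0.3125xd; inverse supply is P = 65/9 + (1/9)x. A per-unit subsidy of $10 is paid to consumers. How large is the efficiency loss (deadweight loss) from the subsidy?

Deadweight loss = 7200/61

Pre-subsidy: 151.875 - 0.3125x = 65/9 + (1/9)x gives x* = 20830/61 and P* = 2755/61.
With the rebate, buyers effectively pay Pb = Ps − 10, where Ps is the price sellers receive.
On the curves, Pb = 151.875 - 0.3125x and Ps = 65/9 + (1/9)x; the wedge Ps − Pb = 10 gives 65/9 + (1/9)x − (151.875 - 0.3125x) = 10, so x' = 22270/61.
Then Pb = 151.875 − 0.3125·(22270/61) = 2305/61 and Ps = 65/9 + (1/9)·(22270/61) = 2915/61.
The subsidy expands output by 22270/61 − 20830/61 = 1440/61 past the efficient level; on those units the gap between marginal cost and willingness to pay runs from 0 up to 10.
DWL = ½ × 10 × 1440/61 = 7200/61.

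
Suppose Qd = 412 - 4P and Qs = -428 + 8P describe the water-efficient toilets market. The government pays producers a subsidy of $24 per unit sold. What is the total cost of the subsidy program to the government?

Pre-subsidy: 412 - 4P = -428 + 8P gives P* = 70, Q* = 132.
With the subsidy, sellers receive Ps = Pb + 24 for each unit, where Pb is the price buyers pay.
Supply in terms of Pb becomes Qs = -428 + 8(Pb + 24) = -236 + 8Pb. Setting this equal to demand: 412 - 4Pb = -236 + 8Pb, so Pb = 54.
Sellers receive Ps = 54 + 24 = 78; Q' = 412 − 4·54 = 196.
Government outlay = subsidy × quantity = 24 × 196 = 4704.

Government cost = $4704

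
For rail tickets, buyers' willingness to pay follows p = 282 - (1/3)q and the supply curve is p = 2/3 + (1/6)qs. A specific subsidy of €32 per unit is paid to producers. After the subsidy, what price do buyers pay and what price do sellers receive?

Pre-subsidy: 282 - (1/3)q = 2/3 + (1/6)q gives q* = 1688/3 and p* = 850/9.
With the subsidy, sellers receive ps = pb + 32 for each unit, where pb is the price buyers pay.
On the curves, pb = 282 - (1/3)q and ps = 2/3 + (1/6)q; the wedge ps − pb = 32 gives 2/3 + (1/6)q − (282 - (1/3)q) = 32, so q' = 1880/3.
Then pb = 282 − (1/3)·(1880/3) = 658/9 and ps = 2/3 + (1/6)·(1880/3) = 946/9.

Buyers pay 658/9; sellers receive 946/9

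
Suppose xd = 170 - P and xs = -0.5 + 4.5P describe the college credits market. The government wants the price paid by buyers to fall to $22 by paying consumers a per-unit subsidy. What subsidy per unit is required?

Required subsidy s = $11 per unit

At a buyer price of 22, quantity demanded is 170 − 1·22 = 148.
Sellers supply 148 only when they receive Ps with -0.5 + 4.5·Ps = 148, i.e. Ps = 33.
s = Ps − Pb = 33 − 22 = 11.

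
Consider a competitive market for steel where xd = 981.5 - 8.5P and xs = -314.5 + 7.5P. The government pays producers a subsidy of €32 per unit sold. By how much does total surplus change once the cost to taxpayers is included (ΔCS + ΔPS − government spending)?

Net change in total surplus = -€2040

Pre-subsidy: 981.5 - 8.5P = -314.5 + 7.5P gives P* = 81, x* = 293.
With the subsidy, sellers receive Ps = Pb + 32 for each unit, where Pb is the price buyers pay.
Supply in terms of Pb becomes xs = -314.5 + 7.5(Pb + 32) = -74.5 + 7.5Pb. Setting this equal to demand: 981.5 - 8.5Pb = -74.5 + 7.5Pb, so Pb = 66.
Sellers receive Ps = 66 + 32 = 98; x' = 981.5 − 8.5·66 = 420.5.
ΔCS = ½(293 + 420.5)(81 − 66) = 5351.25; ΔPS = ½(293 + 420.5)(98 − 81) = 6064.75.
Government spending = 32 × 420.5 = 13456.
Net change = 5351.25 + 6064.75 − 13456 = -2040. The loss equals the DWL triangle ½·32·127.5.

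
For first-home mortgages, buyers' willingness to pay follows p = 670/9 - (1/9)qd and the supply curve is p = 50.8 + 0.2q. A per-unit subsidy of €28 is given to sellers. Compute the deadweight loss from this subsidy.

Pre-subsidy: 670/9 - (1/9)q = 50.8 + 0.2q gives q* = 76 and p* = 66.
With the subsidy, sellers receive ps = pb + 28 for each unit, where pb is the price buyers pay.
On the curves, pb = 670/9 - (1/9)q and ps = 50.8 + 0.2q; the wedge ps − pb = 28 gives 50.8 + 0.2q − (670/9 - (1/9)q) = 28, so q' = 166.
Then pb = 670/9 − (1/9)·166 = 56 and ps = 50.8 + 0.2·166 = 84.
The subsidy expands output by 166 − 76 = 90 past the efficient level; on those units the gap between marginal cost and willingness to pay runs from 0 up to 28.
DWL = ½ × 28 × 90 = 1260.

Deadweight loss = €1260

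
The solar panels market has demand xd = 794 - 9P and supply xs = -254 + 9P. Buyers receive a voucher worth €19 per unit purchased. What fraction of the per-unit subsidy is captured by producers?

Pre-subsidy: 794 - 9P = -254 + 9P gives P* = 524/9, x* = 270.
With the rebate, buyers effectively pay Pb = Ps − 19, where Ps is the price sellers receive.
Demand in terms of Ps becomes xd = 794 − 9(Ps − 19) = 965 - 9Ps. Setting this equal to supply: 965 - 9Ps = -254 + 9Ps, so Ps = 1219/18.
Buyers pay Pb = 1219/18 − 19 = 877/18; x' = -254 + 9·(1219/18) = 355.5.
Buyers' price falls by P* − Pb = 524/9 − 877/18 = 9.5; sellers' price rises by Ps − P* = 1219/18 − 524/9 = 9.5.
So producers capture 9.5/19 = 0.5 of each unit of subsidy.

Producer share = 0.5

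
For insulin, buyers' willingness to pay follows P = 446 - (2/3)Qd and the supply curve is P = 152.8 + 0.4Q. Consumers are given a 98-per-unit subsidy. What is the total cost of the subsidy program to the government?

Government cost = 35941.5

Pre-subsidy: 446 - (2/3)Q = 152.8 + 0.4Q gives Q* = 274.875 and P* = 262.75.
With the rebate, buyers effectively pay Pb = Ps − 98, where Ps is the price sellers receive.
On the curves, Pb = 446 - (2/3)Q and Ps = 152.8 + 0.4Q; the wedge Ps − Pb = 98 gives 152.8 + 0.4Q − (446 - (2/3)Q) = 98, so Q' = 366.75.
Then Pb = 446 − (2/3)·366.75 = 201.5 and Ps = 152.8 + 0.4·366.75 = 299.5.
Government outlay = subsidy × quantity = 98 × 366.75 = 35941.5.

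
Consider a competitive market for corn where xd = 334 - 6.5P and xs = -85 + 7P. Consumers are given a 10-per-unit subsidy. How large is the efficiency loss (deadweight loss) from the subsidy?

Pre-subsidy: 334 - 6.5P = -85 + 7P gives P* = 838/27, x* = 3571/27.
With the rebate, buyers effectively pay Pb = Ps − 10, where Ps is the price sellers receive.
Demand in terms of Ps becomes xd = 334 − 6.5(Ps − 10) = 399 - 6.5Ps. Setting this equal to supply: 399 - 6.5Ps = -85 + 7Ps, so Ps = 968/27.
Buyers pay Pb = 968/27 − 10 = 698/27; x' = -85 + 7·(968/27) = 4481/27.
The subsidy expands output by 4481/27 − 3571/27 = 910/27 past the efficient level; on those units the gap between marginal cost and willingness to pay runs from 0 up to 10.
DWL = ½ × 10 × 910/27 = 4550/27.

Deadweight loss = 4550/27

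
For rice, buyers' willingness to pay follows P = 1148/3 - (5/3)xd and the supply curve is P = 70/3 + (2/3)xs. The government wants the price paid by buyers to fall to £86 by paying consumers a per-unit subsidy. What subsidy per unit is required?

At a buyer price of 86, quantity demanded is 229.6 − 0.6·86 = 178.
Sellers supply 178 only when they receive Ps = 70/3 + (2/3)·178 = 142.
s = Ps − Pb = 142 − 86 = 56.

Required subsidy s = £56 per unit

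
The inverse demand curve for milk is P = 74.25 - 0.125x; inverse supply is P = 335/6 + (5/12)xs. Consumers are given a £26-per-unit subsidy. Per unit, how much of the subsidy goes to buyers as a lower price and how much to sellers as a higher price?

Buyers gain £6 per unit; sellers gain £20 per unit

Pre-subsidy: 74.25 - 0.125x = 335/6 + (5/12)x gives x* = 34 and P* = 70.
With the rebate, buyers effectively pay Pb = Ps − 26, where Ps is the price sellers receive.
On the curves, Pb = 74.25 - 0.125x and Ps = 335/6 + (5/12)x; the wedge Ps − Pb = 26 gives 335/6 + (5/12)x − (74.25 - 0.125x) = 26, so x' = 82.
Then Pb = 74.25 − 0.125·82 = 64 and Ps = 335/6 + (5/12)·82 = 90.
Buyers' price falls by P* − Pb = 70 − 64 = 6; sellers' price rises by Ps − P* = 90 − 70 = 20.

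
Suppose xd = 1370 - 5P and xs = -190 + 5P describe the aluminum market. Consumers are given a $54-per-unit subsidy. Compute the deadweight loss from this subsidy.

Deadweight loss = $3645

Pre-subsidy: 1370 - 5P = -190 + 5P gives P* = 156, x* = 590.
With the rebate, buyers effectively pay Pb = Ps − 54, where Ps is the price sellers receive.
Demand in terms of Ps becomes xd = 1370 − 5(Ps − 54) = 1640 - 5Ps. Setting this equal to supply: 1640 - 5Ps = -190 + 5Ps, so Ps = 183.
Buyers pay Pb = 183 − 54 = 129; x' = -190 + 5·183 = 725.
The subsidy expands output by 725 − 590 = 135 past the efficient level; on those units the gap between marginal cost and willingness to pay runs from 0 up to 54.
DWL = ½ × 54 × 135 = 3645.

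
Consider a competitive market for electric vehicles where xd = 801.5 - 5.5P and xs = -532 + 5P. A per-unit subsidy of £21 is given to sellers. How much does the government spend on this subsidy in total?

Government cost = £3318

Pre-subsidy: 801.5 - 5.5P = -532 + 5P gives P* = 127, x* = 103.
With the subsidy, sellers receive Ps = Pb + 21 for each unit, where Pb is the price buyers pay.
Supply in terms of Pb becomes xs = -532 + 5(Pb + 21) = -427 + 5Pb. Setting this equal to demand: 801.5 - 5.5Pb = -427 + 5Pb, so Pb = 117.
Sellers receive Ps = 117 + 21 = 138; x' = 801.5 − 5.5·117 = 158.
Government outlay = subsidy × quantity = 21 × 158 = 3318.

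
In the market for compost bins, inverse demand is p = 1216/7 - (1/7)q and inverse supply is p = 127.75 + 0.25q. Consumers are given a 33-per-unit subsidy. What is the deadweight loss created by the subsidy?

Deadweight loss = 1386

Pre-subsidy: 1216/7 - (1/7)q = 127.75 + 0.25q gives q* = 117 and p* = 157.
With the rebate, buyers effectively pay pb = ps − 33, where ps is the price sellers receive.
On the curves, pb = 1216/7 - (1/7)q and ps = 127.75 + 0.25q; the wedge ps − pb = 33 gives 127.75 + 0.25q − (1216/7 - (1/7)q) = 33, so q' = 201.
Then pb = 1216/7 − (1/7)·201 = 145 and ps = 127.75 + 0.25·201 = 178.
The subsidy expands output by 201 − 117 = 84 past the efficient level; on those units the gap between marginal cost and willingness to pay runs from 0 up to 33.
DWL = ½ × 33 × 84 = 1386.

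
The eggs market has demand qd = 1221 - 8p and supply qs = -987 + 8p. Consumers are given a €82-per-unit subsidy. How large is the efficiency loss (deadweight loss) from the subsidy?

Pre-subsidy: 1221 - 8p = -987 + 8p gives p* = 138, q* = 117.
With the rebate, buyers effectively pay pb = ps − 82, where ps is the price sellers receive.
Demand in terms of ps becomes qd = 1221 − 8(ps − 82) = 1877 - 8ps. Setting this equal to supply: 1877 - 8ps = -987 + 8ps, so ps = 179.
Buyers pay pb = 179 − 82 = 97; q' = -987 + 8·179 = 445.
The subsidy expands output by 445 − 117 = 328 past the efficient level; on those units the gap between marginal cost and willingness to pay runs from 0 up to 82.
DWL = ½ × 82 × 328 = 13448.

Deadweight loss = €13448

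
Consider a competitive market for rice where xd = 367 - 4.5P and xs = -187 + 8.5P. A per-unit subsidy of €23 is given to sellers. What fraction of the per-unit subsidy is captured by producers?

Pre-subsidy: 367 - 4.5P = -187 + 8.5P gives P* = 554/13, x* = 2278/13.
With the subsidy, sellers receive Ps = Pb + 23 for each unit, where Pb is the price buyers pay.
Supply in terms of Pb becomes xs = -187 + 8.5(Pb + 23) = 8.5 + 8.5Pb. Setting this equal to demand: 367 - 4.5Pb = 8.5 + 8.5Pb, so Pb = 717/26.
Sellers receive Ps = 717/26 + 23 = 1315/26; x' = 367 − 4.5·(717/26) = 12631/52.
Buyers' price falls by P* − Pb = 554/13 − 717/26 = 391/26; sellers' price rises by Ps − P* = 1315/26 − 554/13 = 207/26.
So producers capture (207/26)/23 = 9/26 of each unit of subsidy.

Producer share = 9/26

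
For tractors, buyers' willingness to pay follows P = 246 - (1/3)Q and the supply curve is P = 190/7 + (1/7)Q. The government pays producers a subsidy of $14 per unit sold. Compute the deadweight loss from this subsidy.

Pre-subsidy: 246 - (1/3)Q = 190/7 + (1/7)Q gives Q* = 459.6 and P* = 92.8.
With the subsidy, sellers receive Ps = Pb + 14 for each unit, where Pb is the price buyers pay.
On the curves, Pb = 246 - (1/3)Q and Ps = 190/7 + (1/7)Q; the wedge Ps − Pb = 14 gives 190/7 + (1/7)Q − (246 - (1/3)Q) = 14, so Q' = 489.
Then Pb = 246 − (1/3)·489 = 83 and Ps = 190/7 + (1/7)·489 = 97.
The subsidy expands output by 489 − 459.6 = 29.4 past the efficient level; on those units the gap between marginal cost and willingness to pay runs from 0 up to 14.
DWL = ½ × 14 × 29.4 = 205.8.

Deadweight loss = $205.8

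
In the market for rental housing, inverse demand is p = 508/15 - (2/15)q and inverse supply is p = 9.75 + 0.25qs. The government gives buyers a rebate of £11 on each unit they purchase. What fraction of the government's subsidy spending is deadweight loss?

Pre-subsidy: 508/15 - (2/15)q = 9.75 + 0.25q gives q* = 1447/23 and p* = 586/23.
With the rebate, buyers effectively pay pb = ps − 11, where ps is the price sellers receive.
On the curves, pb = 508/15 - (2/15)q and ps = 9.75 + 0.25q; the wedge ps − pb = 11 gives 9.75 + 0.25q − (508/15 - (2/15)q) = 11, so q' = 2107/23.
Then pb = 508/15 − (2/15)·(2107/23) = 498/23 and ps = 9.75 + 0.25·(2107/23) = 751/23.
ΔCS = ½(1447/23 + 2107/23)(586/23 − 498/23) = 156376/529; ΔPS = ½(1447/23 + 2107/23)(751/23 − 586/23) = 293205/529.
Government spending = 11 × 2107/23 = 23177/23.
DWL = ½ × 11 × (2107/23 − 1447/23) = 3630/23; fraction = (3630/23) / (23177/23) = 330/2107.

DWL / government spending = 330/2107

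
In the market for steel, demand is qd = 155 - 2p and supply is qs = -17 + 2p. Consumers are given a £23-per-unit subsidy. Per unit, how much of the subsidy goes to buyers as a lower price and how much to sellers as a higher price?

Buyers gain £11.5 per unit; sellers gain £11.5 per unit

Pre-subsidy: 155 - 2p = -17 + 2p gives p* = 43, q* = 69.
With the rebate, buyers effectively pay pb = ps − 23, where ps is the price sellers receive.
Demand in terms of ps becomes qd = 155 − 2(ps − 23) = 201 - 2ps. Setting this equal to supply: 201 - 2ps = -17 + 2ps, so ps = 54.5.
Buyers pay pb = 54.5 − 23 = 31.5; q' = -17 + 2·54.5 = 92.
Buyers' price falls by p* − pb = 43 − 31.5 = 11.5; sellers' price rises by ps − p* = 54.5 − 43 = 11.5.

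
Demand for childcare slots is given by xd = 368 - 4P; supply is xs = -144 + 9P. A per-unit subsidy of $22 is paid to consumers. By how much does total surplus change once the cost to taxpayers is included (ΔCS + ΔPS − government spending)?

Pre-subsidy: 368 - 4P = -144 + 9P gives P* = 512/13, x* = 2736/13.
With the rebate, buyers effectively pay Pb = Ps − 22, where Ps is the price sellers receive.
Demand in terms of Ps becomes xd = 368 − 4(Ps − 22) = 456 - 4Ps. Setting this equal to supply: 456 - 4Ps = -144 + 9Ps, so Ps = 600/13.
Buyers pay Pb = 600/13 − 22 = 314/13; x' = -144 + 9·(600/13) = 3528/13.
ΔCS = ½(2736/13 + 3528/13)(512/13 − 314/13) = 620136/169; ΔPS = ½(2736/13 + 3528/13)(600/13 − 512/13) = 275616/169.
Government spending = 22 × 3528/13 = 77616/13.
Net change = 620136/169 + 275616/169 − 77616/13 = -8712/13. The loss equals the DWL triangle ½·22·792/13.

Net change in total surplus = -8712/13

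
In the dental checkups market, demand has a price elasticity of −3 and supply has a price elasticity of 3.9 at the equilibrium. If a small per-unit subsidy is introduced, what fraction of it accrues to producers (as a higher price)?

Producer share = 10/23

For a small subsidy around the equilibrium, the benefit split depends on the relative slopes, which at a point are proportional to the elasticities.
Buyer share = εs/(εs + |εd|) = 3.9/(3.9 + 3) = 13/23; seller share = |εd|/(εs + |εd|) = 10/23.
So producers capture 10/23 of the subsidy.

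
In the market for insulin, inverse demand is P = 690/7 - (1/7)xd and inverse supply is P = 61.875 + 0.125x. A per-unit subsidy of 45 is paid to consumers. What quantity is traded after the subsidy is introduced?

Pre-subsidy: 690/7 - (1/7)x = 61.875 + 0.125x gives x* = 137 and P* = 79.
With the rebate, buyers effectively pay Pb = Ps − 45, where Ps is the price sellers receive.
On the curves, Pb = 690/7 - (1/7)x and Ps = 61.875 + 0.125x; the wedge Ps − Pb = 45 gives 61.875 + 0.125x − (690/7 - (1/7)x) = 45, so x' = 305.
Then Pb = 690/7 − (1/7)·305 = 55 and Ps = 61.875 + 0.125·305 = 100.

x' = 305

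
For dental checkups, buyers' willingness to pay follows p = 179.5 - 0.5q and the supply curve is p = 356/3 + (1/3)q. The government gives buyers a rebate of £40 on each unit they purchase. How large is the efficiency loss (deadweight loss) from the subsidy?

Pre-subsidy: 179.5 - 0.5q = 356/3 + (1/3)q gives q* = 73 and p* = 143.
With the rebate, buyers effectively pay pb = ps − 40, where ps is the price sellers receive.
On the curves, pb = 179.5 - 0.5q and ps = 356/3 + (1/3)q; the wedge ps − pb = 40 gives 356/3 + (1/3)q − (179.5 - 0.5q) = 40, so q' = 121.
Then pb = 179.5 − 0.5·121 = 119 and ps = 356/3 + (1/3)·121 = 159.
The subsidy expands output by 121 − 73 = 48 past the efficient level; on those units the gap between marginal cost and willingness to pay runs from 0 up to 40.
DWL = ½ × 40 × 48 = 960.

Deadweight loss = £960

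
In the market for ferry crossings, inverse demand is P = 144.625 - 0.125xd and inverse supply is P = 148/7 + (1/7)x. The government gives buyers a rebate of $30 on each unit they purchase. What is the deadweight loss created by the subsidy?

Deadweight loss = $1680

Pre-subsidy: 144.625 - 0.125x = 148/7 + (1/7)x gives x* = 461 and P* = 87.
With the rebate, buyers effectively pay Pb = Ps − 30, where Ps is the price sellers receive.
On the curves, Pb = 144.625 - 0.125x and Ps = 148/7 + (1/7)x; the wedge Ps − Pb = 30 gives 148/7 + (1/7)x − (144.625 - 0.125x) = 30, so x' = 573.
Then Pb = 144.625 − 0.125·573 = 73 and Ps = 148/7 + (1/7)·573 = 103.
The subsidy expands output by 573 − 461 = 112 past the efficient level; on those units the gap between marginal cost and willingness to pay runs from 0 up to 30.
DWL = ½ × 30 × 112 = 1680.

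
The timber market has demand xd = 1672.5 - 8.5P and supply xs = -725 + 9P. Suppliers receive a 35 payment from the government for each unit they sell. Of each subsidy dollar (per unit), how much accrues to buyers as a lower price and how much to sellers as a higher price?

Pre-subsidy: 1672.5 - 8.5P = -725 + 9P gives P* = 137, x* = 508.
With the subsidy, sellers receive Ps = Pb + 35 for each unit, where Pb is the price buyers pay.
Supply in terms of Pb becomes xs = -725 + 9(Pb + 35) = -410 + 9Pb. Setting this equal to demand: 1672.5 - 8.5Pb = -410 + 9Pb, so Pb = 119.
Sellers receive Ps = 119 + 35 = 154; x' = 1672.5 − 8.5·119 = 661.
Buyers' price falls by P* − Pb = 137 − 119 = 18; sellers' price rises by Ps − P* = 154 − 137 = 17.

Buyers gain 18 per unit; sellers gain 17 per unit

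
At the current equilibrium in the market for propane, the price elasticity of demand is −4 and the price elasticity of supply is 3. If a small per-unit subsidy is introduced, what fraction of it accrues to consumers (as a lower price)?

Consumer share = 3/7

For a small subsidy around the equilibrium, the benefit split depends on the relative slopes, which at a point are proportional to the elasticities.
Buyer share = εs/(εs + |εd|) = 3/(3 + 4) = 3/7; seller share = |εd|/(εs + |εd|) = 4/7.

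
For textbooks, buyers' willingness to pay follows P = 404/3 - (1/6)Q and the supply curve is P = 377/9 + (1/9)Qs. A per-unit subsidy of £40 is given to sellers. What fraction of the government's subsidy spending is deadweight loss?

DWL / government spending = 36/239

Pre-subsidy: 404/3 - (1/6)Q = 377/9 + (1/9)Q gives Q* = 334 and P* = 79.
With the subsidy, sellers receive Ps = Pb + 40 for each unit, where Pb is the price buyers pay.
On the curves, Pb = 404/3 - (1/6)Q and Ps = 377/9 + (1/9)Q; the wedge Ps − Pb = 40 gives 377/9 + (1/9)Q − (404/3 - (1/6)Q) = 40, so Q' = 478.
Then Pb = 404/3 − (1/6)·478 = 55 and Ps = 377/9 + (1/9)·478 = 95.
ΔCS = ½(334 + 478)(79 − 55) = 9744; ΔPS = ½(334 + 478)(95 − 79) = 6496.
Government spending = 40 × 478 = 19120.
DWL = ½ × 40 × (478 − 334) = 2880; fraction = 2880 / 19120 = 36/239.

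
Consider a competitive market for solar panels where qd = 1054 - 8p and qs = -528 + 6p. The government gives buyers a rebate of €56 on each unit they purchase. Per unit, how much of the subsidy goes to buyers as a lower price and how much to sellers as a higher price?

Buyers gain €24 per unit; sellers gain €32 per unit

Pre-subsidy: 1054 - 8p = -528 + 6p gives p* = 113, q* = 150.
With the rebate, buyers effectively pay pb = ps − 56, where ps is the price sellers receive.
Demand in terms of ps becomes qd = 1054 − 8(ps − 56) = 1502 - 8ps. Setting this equal to supply: 1502 - 8ps = -528 + 6ps, so ps = 145.
Buyers pay pb = 145 − 56 = 89; q' = -528 + 6·145 = 342.
Buyers' price falls by p* − pb = 113 − 89 = 24; sellers' price rises by ps − p* = 145 − 113 = 32.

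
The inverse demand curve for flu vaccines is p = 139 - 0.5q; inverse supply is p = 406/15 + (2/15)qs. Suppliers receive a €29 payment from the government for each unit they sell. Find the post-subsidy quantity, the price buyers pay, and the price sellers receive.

q' = 4228/19; buyers pay 527/19; sellers receive 1078/19

Pre-subsidy: 139 - 0.5q = 406/15 + (2/15)q gives q* = 3358/19 and p* = 962/19.
With the subsidy, sellers receive ps = pb + 29 for each unit, where pb is the price buyers pay.
On the curves, pb = 139 - 0.5q and ps = 406/15 + (2/15)q; the wedge ps − pb = 29 gives 406/15 + (2/15)q − (139 - 0.5q) = 29, so q' = 4228/19.
Then pb = 139 − 0.5·(4228/19) = 527/19 and ps = 406/15 + (2/15)·(4228/19) = 1078/19.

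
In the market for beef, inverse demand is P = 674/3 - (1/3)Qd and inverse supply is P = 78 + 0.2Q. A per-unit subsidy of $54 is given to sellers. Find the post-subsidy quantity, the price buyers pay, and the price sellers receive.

Pre-subsidy: 674/3 - (1/3)Q = 78 + 0.2Q gives Q* = 275 and P* = 133.
With the subsidy, sellers receive Ps = Pb + 54 for each unit, where Pb is the price buyers pay.
On the curves, Pb = 674/3 - (1/3)Q and Ps = 78 + 0.2Q; the wedge Ps − Pb = 54 gives 78 + 0.2Q − (674/3 - (1/3)Q) = 54, so Q' = 376.25.
Then Pb = 674/3 − (1/3)·376.25 = 99.25 and Ps = 78 + 0.2·376.25 = 153.25.

Q' = 376.25; buyers pay $99.25; sellers receive $153.25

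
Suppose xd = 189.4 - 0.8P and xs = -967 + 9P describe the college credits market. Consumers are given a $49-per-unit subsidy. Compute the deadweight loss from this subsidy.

Pre-subsidy: 189.4 - 0.8P = -967 + 9P gives P* = 118, x* = 95.
With the rebate, buyers effectively pay Pb = Ps − 49, where Ps is the price sellers receive.
Demand in terms of Ps becomes xd = 189.4 − 0.8(Ps − 49) = 228.6 - 0.8Ps. Setting this equal to supply: 228.6 - 0.8Ps = -967 + 9Ps, so Ps = 122.
Buyers pay Pb = 122 − 49 = 73; x' = -967 + 9·122 = 131.
The subsidy expands output by 131 − 95 = 36 past the efficient level; on those units the gap between marginal cost and willingness to pay runs from 0 up to 49.
DWL = ½ × 49 × 36 = 882.

Deadweight loss = $882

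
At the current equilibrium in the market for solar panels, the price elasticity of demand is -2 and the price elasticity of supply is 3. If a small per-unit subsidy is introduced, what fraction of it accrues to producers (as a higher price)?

Producer share = 0.4

For a small subsidy around the equilibrium, the benefit split depends on the relative slopes, which at a point are proportional to the elasticities.
Buyer share = εs/(εs + |εd|) = 3/(3 + 2) = 0.6; seller share = |εd|/(εs + |εd|) = 0.4.
So producers capture 0.4 of the subsidy.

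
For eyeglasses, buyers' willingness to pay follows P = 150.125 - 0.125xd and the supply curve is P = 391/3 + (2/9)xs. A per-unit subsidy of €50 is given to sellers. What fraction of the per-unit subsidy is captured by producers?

Pre-subsidy: 150.125 - 0.125x = 391/3 + (2/9)x gives x* = 57 and P* = 143.
With the subsidy, sellers receive Ps = Pb + 50 for each unit, where Pb is the price buyers pay.
On the curves, Pb = 150.125 - 0.125x and Ps = 391/3 + (2/9)x; the wedge Ps − Pb = 50 gives 391/3 + (2/9)x − (150.125 - 0.125x) = 50, so x' = 201.
Then Pb = 150.125 − 0.125·201 = 125 and Ps = 391/3 + (2/9)·201 = 175.
Buyers' price falls by P* − Pb = 143 − 125 = 18; sellers' price rises by Ps − P* = 175 − 143 = 32.
So producers capture 32/50 = 0.64 of each unit of subsidy.

Producer share = 0.64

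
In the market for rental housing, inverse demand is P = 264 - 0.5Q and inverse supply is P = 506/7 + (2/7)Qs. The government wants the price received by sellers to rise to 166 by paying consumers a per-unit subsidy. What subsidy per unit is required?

Required subsidy s = 66 per unit

At a seller price of 166, quantity supplied is -253 + 3.5·166 = 328.
Buyers absorb 328 only when they pay Pb = 264 − 0.5·328 = 100.
s = Ps − Pb = 166 − 100 = 66.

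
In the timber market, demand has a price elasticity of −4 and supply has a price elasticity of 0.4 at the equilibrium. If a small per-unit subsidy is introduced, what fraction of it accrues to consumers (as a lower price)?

For a small subsidy around the equilibrium, the benefit split depends on the relative slopes, which at a point are proportional to the elasticities.
Buyer share = εs/(εs + |εd|) = 0.4/(0.4 + 4) = 1/11; seller share = |εd|/(εs + |εd|) = 10/11.

Consumer share = 1/11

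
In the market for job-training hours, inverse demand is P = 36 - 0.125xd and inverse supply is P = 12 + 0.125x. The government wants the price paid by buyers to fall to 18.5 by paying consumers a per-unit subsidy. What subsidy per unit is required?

Required subsidy s = 11 per unit

At a buyer price of 18.5, quantity demanded is 288 − 8·18.5 = 140.
Sellers supply 140 only when they receive Ps = 12 + 0.125·140 = 29.5.
s = Ps − Pb = 29.5 − 18.5 = 11.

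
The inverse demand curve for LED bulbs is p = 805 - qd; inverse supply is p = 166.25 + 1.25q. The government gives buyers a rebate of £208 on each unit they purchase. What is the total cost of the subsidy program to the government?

Government cost = 234832/3

Pre-subsidy: 805 - q = 166.25 + 1.25q gives q* = 2555/9 and p* = 4690/9.
With the rebate, buyers effectively pay pb = ps − 208, where ps is the price sellers receive.
On the curves, pb = 805 - q and ps = 166.25 + 1.25q; the wedge ps − pb = 208 gives 166.25 + 1.25q − (805 - q) = 208, so q' = 1129/3.
Then pb = 805 − 1·(1129/3) = 1286/3 and ps = 166.25 + 1.25·(1129/3) = 1910/3.
Government outlay = subsidy × quantity = 208 × 1129/3 = 234832/3.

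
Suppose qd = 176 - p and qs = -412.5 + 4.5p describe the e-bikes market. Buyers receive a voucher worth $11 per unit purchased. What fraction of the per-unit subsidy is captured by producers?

Pre-subsidy: 176 - p = -412.5 + 4.5p gives p* = 107, q* = 69.
With the rebate, buyers effectively pay pb = ps − 11, where ps is the price sellers receive.
Demand in terms of ps becomes qd = 176 − 1(ps − 11) = 187 - ps. Setting this equal to supply: 187 - ps = -412.5 + 4.5ps, so ps = 109.
Buyers pay pb = 109 − 11 = 98; q' = -412.5 + 4.5·109 = 78.
Buyers' price falls by p* − pb = 107 − 98 = 9; sellers' price rises by ps − p* = 109 − 107 = 2.
So producers capture 2/11 = 2/11 of each unit of subsidy.

Producer share = 2/11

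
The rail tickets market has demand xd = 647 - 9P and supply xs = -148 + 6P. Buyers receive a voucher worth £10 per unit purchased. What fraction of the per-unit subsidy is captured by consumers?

Pre-subsidy: 647 - 9P = -148 + 6P gives P* = 53, x* = 170.
With the rebate, buyers effectively pay Pb = Ps − 10, where Ps is the price sellers receive.
Demand in terms of Ps becomes xd = 647 − 9(Ps − 10) = 737 - 9Ps. Setting this equal to supply: 737 - 9Ps = -148 + 6Ps, so Ps = 59.
Buyers pay Pb = 59 − 10 = 49; x' = -148 + 6·59 = 206.
Buyers' price falls by P* − Pb = 53 − 49 = 4; sellers' price rises by Ps − P* = 59 − 53 = 6.
So consumers capture 4/10 = 0.4 of each unit of subsidy.

Consumer share = 0.4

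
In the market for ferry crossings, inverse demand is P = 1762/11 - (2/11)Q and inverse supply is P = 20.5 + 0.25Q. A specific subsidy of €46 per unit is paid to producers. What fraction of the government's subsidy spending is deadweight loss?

DWL / government spending = 506/4085

Pre-subsidy: 1762/11 - (2/11)Q = 20.5 + 0.25Q gives Q* = 6146/19 and P* = 1926/19.
With the subsidy, sellers receive Ps = Pb + 46 for each unit, where Pb is the price buyers pay.
On the curves, Pb = 1762/11 - (2/11)Q and Ps = 20.5 + 0.25Q; the wedge Ps − Pb = 46 gives 20.5 + 0.25Q − (1762/11 - (2/11)Q) = 46, so Q' = 430.
Then Pb = 1762/11 − (2/11)·430 = 82 and Ps = 20.5 + 0.25·430 = 128.
ΔCS = ½(6146/19 + 430)(1926/19 − 82) = 2634144/361; ΔPS = ½(6146/19 + 430)(128 − 1926/19) = 3621948/361.
Government spending = 46 × 430 = 19780.
DWL = ½ × 46 × (430 − 6146/19) = 46552/19; fraction = (46552/19) / 19780 = 506/4085.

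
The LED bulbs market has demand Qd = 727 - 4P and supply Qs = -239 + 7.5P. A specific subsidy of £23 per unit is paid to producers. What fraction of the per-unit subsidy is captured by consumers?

Consumer share = 15/23

Pre-subsidy: 727 - 4P = -239 + 7.5P gives P* = 84, Q* = 391.
With the subsidy, sellers receive Ps = Pb + 23 for each unit, where Pb is the price buyers pay.
Supply in terms of Pb becomes Qs = -239 + 7.5(Pb + 23) = -66.5 + 7.5Pb. Setting this equal to demand: 727 - 4Pb = -66.5 + 7.5Pb, so Pb = 69.
Sellers receive Ps = 69 + 23 = 92; Q' = 727 − 4·69 = 451.
Buyers' price falls by P* − Pb = 84 − 69 = 15; sellers' price rises by Ps − P* = 92 − 84 = 8.
So consumers capture 15/23 = 15/23 of each unit of subsidy.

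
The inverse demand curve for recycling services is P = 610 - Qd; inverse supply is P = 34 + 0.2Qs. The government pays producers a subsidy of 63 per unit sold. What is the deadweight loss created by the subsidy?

Deadweight loss = 1653.75

Pre-subsidy: 610 - Q = 34 + 0.2Q gives Q* = 480 and P* = 130.
With the subsidy, sellers receive Ps = Pb + 63 for each unit, where Pb is the price buyers pay.
On the curves, Pb = 610 - Q and Ps = 34 + 0.2Q; the wedge Ps − Pb = 63 gives 34 + 0.2Q − (610 - Q) = 63, so Q' = 532.5.
Then Pb = 610 − 1·532.5 = 77.5 and Ps = 34 + 0.2·532.5 = 140.5.
The subsidy expands output by 532.5 − 480 = 52.5 past the efficient level; on those units the gap between marginal cost and willingness to pay runs from 0 up to 63.
DWL = ½ × 63 × 52.5 = 1653.75.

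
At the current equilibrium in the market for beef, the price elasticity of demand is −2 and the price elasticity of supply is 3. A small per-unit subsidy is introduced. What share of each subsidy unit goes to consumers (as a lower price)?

For a small subsidy around the equilibrium, the benefit split depends on the relative slopes, which at a point are proportional to the elasticities.
Buyer share = εs/(εs + |εd|) = 3/(3 + 2) = 0.6; seller share = |εd|/(εs + |εd|) = 0.4.

Consumer share = 0.6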